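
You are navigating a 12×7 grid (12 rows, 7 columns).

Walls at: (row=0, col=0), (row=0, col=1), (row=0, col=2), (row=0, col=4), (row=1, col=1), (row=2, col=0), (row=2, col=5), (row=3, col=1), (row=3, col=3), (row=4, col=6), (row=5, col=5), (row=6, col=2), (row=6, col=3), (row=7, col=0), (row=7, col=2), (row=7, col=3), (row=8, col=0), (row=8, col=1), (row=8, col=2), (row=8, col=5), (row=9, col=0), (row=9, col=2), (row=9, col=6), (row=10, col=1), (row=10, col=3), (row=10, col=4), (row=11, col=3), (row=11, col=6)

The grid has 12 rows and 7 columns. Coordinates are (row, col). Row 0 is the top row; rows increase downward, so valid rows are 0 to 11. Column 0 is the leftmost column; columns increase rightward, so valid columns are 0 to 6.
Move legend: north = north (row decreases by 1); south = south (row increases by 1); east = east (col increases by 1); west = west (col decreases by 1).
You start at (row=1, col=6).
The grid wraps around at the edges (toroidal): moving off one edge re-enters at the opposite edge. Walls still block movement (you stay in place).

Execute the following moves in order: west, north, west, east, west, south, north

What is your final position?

Answer: Final position: (row=0, col=5)

Derivation:
Start: (row=1, col=6)
  west (west): (row=1, col=6) -> (row=1, col=5)
  north (north): (row=1, col=5) -> (row=0, col=5)
  west (west): blocked, stay at (row=0, col=5)
  east (east): (row=0, col=5) -> (row=0, col=6)
  west (west): (row=0, col=6) -> (row=0, col=5)
  south (south): (row=0, col=5) -> (row=1, col=5)
  north (north): (row=1, col=5) -> (row=0, col=5)
Final: (row=0, col=5)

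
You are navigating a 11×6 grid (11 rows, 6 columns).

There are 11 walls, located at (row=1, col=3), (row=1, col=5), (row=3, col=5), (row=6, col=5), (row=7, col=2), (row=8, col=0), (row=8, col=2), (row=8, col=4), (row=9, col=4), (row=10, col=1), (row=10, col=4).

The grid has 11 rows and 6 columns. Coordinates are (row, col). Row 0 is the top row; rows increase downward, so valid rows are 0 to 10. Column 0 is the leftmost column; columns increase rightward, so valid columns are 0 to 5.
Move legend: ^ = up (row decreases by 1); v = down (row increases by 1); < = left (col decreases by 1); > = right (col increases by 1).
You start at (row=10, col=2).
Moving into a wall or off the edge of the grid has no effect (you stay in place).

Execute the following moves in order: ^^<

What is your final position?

Start: (row=10, col=2)
  ^ (up): (row=10, col=2) -> (row=9, col=2)
  ^ (up): blocked, stay at (row=9, col=2)
  < (left): (row=9, col=2) -> (row=9, col=1)
Final: (row=9, col=1)

Answer: Final position: (row=9, col=1)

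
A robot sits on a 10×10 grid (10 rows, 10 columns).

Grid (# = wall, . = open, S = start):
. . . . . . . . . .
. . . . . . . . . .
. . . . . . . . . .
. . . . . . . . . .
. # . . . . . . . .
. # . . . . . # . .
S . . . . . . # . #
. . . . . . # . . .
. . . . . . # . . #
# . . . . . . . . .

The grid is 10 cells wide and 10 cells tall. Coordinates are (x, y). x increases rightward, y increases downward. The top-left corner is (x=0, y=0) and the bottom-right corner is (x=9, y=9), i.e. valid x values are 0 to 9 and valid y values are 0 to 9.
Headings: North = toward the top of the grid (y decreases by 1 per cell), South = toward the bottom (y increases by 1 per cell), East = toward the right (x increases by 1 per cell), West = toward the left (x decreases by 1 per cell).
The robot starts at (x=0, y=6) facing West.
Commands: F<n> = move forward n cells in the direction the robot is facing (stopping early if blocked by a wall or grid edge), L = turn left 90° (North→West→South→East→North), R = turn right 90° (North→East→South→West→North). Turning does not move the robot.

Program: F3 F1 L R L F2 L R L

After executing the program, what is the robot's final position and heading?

Start: (x=0, y=6), facing West
  F3: move forward 0/3 (blocked), now at (x=0, y=6)
  F1: move forward 0/1 (blocked), now at (x=0, y=6)
  L: turn left, now facing South
  R: turn right, now facing West
  L: turn left, now facing South
  F2: move forward 2, now at (x=0, y=8)
  L: turn left, now facing East
  R: turn right, now facing South
  L: turn left, now facing East
Final: (x=0, y=8), facing East

Answer: Final position: (x=0, y=8), facing East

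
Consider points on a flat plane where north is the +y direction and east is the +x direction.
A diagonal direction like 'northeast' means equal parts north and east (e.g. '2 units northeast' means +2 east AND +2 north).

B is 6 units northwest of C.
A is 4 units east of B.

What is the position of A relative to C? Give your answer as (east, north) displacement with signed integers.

Place C at the origin (east=0, north=0).
  B is 6 units northwest of C: delta (east=-6, north=+6); B at (east=-6, north=6).
  A is 4 units east of B: delta (east=+4, north=+0); A at (east=-2, north=6).
Therefore A relative to C: (east=-2, north=6).

Answer: A is at (east=-2, north=6) relative to C.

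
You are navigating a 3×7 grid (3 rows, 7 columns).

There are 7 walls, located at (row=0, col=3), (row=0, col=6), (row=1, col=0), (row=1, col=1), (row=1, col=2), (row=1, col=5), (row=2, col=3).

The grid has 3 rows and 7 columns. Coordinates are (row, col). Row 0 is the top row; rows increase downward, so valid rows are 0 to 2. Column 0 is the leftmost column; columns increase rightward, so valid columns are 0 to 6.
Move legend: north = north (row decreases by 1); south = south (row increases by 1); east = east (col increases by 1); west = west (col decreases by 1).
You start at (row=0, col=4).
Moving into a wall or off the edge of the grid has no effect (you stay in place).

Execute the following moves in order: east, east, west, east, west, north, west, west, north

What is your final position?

Answer: Final position: (row=0, col=4)

Derivation:
Start: (row=0, col=4)
  east (east): (row=0, col=4) -> (row=0, col=5)
  east (east): blocked, stay at (row=0, col=5)
  west (west): (row=0, col=5) -> (row=0, col=4)
  east (east): (row=0, col=4) -> (row=0, col=5)
  west (west): (row=0, col=5) -> (row=0, col=4)
  north (north): blocked, stay at (row=0, col=4)
  west (west): blocked, stay at (row=0, col=4)
  west (west): blocked, stay at (row=0, col=4)
  north (north): blocked, stay at (row=0, col=4)
Final: (row=0, col=4)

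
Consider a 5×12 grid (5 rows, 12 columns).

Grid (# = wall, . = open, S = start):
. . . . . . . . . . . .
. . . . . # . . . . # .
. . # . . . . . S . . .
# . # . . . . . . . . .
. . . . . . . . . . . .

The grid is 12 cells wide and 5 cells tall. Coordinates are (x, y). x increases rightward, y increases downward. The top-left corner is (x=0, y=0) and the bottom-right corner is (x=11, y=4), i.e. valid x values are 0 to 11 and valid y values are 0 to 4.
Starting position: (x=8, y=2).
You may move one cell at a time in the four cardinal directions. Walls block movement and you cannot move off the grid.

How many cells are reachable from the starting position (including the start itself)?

BFS flood-fill from (x=8, y=2):
  Distance 0: (x=8, y=2)
  Distance 1: (x=8, y=1), (x=7, y=2), (x=9, y=2), (x=8, y=3)
  Distance 2: (x=8, y=0), (x=7, y=1), (x=9, y=1), (x=6, y=2), (x=10, y=2), (x=7, y=3), (x=9, y=3), (x=8, y=4)
  Distance 3: (x=7, y=0), (x=9, y=0), (x=6, y=1), (x=5, y=2), (x=11, y=2), (x=6, y=3), (x=10, y=3), (x=7, y=4), (x=9, y=4)
  Distance 4: (x=6, y=0), (x=10, y=0), (x=11, y=1), (x=4, y=2), (x=5, y=3), (x=11, y=3), (x=6, y=4), (x=10, y=4)
  Distance 5: (x=5, y=0), (x=11, y=0), (x=4, y=1), (x=3, y=2), (x=4, y=3), (x=5, y=4), (x=11, y=4)
  Distance 6: (x=4, y=0), (x=3, y=1), (x=3, y=3), (x=4, y=4)
  Distance 7: (x=3, y=0), (x=2, y=1), (x=3, y=4)
  Distance 8: (x=2, y=0), (x=1, y=1), (x=2, y=4)
  Distance 9: (x=1, y=0), (x=0, y=1), (x=1, y=2), (x=1, y=4)
  Distance 10: (x=0, y=0), (x=0, y=2), (x=1, y=3), (x=0, y=4)
Total reachable: 55 (grid has 55 open cells total)

Answer: Reachable cells: 55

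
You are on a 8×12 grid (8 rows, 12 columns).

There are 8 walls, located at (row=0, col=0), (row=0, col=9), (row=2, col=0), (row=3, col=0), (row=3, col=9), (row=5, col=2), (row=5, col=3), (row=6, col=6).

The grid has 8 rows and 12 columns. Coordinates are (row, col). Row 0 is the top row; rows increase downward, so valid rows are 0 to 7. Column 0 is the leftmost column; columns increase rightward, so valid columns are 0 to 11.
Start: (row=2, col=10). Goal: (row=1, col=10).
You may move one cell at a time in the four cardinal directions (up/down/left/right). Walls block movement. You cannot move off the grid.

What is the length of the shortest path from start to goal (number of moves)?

BFS from (row=2, col=10) until reaching (row=1, col=10):
  Distance 0: (row=2, col=10)
  Distance 1: (row=1, col=10), (row=2, col=9), (row=2, col=11), (row=3, col=10)  <- goal reached here
One shortest path (1 moves): (row=2, col=10) -> (row=1, col=10)

Answer: Shortest path length: 1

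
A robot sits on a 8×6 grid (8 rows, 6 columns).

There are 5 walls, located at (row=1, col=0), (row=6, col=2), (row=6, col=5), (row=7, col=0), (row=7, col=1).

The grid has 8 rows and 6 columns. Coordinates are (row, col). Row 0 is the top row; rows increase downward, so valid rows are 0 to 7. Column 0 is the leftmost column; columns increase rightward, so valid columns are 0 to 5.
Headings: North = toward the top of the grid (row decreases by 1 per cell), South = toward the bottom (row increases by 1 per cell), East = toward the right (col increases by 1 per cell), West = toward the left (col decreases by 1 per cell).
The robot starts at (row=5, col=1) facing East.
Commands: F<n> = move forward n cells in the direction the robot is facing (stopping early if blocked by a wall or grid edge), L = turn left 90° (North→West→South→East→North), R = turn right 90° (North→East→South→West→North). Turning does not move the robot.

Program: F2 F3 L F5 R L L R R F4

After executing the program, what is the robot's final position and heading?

Answer: Final position: (row=0, col=5), facing East

Derivation:
Start: (row=5, col=1), facing East
  F2: move forward 2, now at (row=5, col=3)
  F3: move forward 2/3 (blocked), now at (row=5, col=5)
  L: turn left, now facing North
  F5: move forward 5, now at (row=0, col=5)
  R: turn right, now facing East
  L: turn left, now facing North
  L: turn left, now facing West
  R: turn right, now facing North
  R: turn right, now facing East
  F4: move forward 0/4 (blocked), now at (row=0, col=5)
Final: (row=0, col=5), facing East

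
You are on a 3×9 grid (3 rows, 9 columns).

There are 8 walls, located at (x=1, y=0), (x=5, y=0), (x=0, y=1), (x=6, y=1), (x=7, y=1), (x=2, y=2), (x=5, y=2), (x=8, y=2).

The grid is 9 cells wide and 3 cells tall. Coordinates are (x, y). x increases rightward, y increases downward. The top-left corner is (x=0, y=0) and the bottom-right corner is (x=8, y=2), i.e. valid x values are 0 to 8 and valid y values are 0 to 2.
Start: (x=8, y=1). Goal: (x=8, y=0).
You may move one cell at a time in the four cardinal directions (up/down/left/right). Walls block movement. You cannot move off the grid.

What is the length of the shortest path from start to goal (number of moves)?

BFS from (x=8, y=1) until reaching (x=8, y=0):
  Distance 0: (x=8, y=1)
  Distance 1: (x=8, y=0)  <- goal reached here
One shortest path (1 moves): (x=8, y=1) -> (x=8, y=0)

Answer: Shortest path length: 1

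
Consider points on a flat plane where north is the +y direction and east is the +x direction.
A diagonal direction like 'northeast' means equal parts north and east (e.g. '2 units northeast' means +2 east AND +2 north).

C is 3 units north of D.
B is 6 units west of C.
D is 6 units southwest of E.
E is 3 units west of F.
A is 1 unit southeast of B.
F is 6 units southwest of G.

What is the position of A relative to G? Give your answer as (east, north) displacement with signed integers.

Place G at the origin (east=0, north=0).
  F is 6 units southwest of G: delta (east=-6, north=-6); F at (east=-6, north=-6).
  E is 3 units west of F: delta (east=-3, north=+0); E at (east=-9, north=-6).
  D is 6 units southwest of E: delta (east=-6, north=-6); D at (east=-15, north=-12).
  C is 3 units north of D: delta (east=+0, north=+3); C at (east=-15, north=-9).
  B is 6 units west of C: delta (east=-6, north=+0); B at (east=-21, north=-9).
  A is 1 unit southeast of B: delta (east=+1, north=-1); A at (east=-20, north=-10).
Therefore A relative to G: (east=-20, north=-10).

Answer: A is at (east=-20, north=-10) relative to G.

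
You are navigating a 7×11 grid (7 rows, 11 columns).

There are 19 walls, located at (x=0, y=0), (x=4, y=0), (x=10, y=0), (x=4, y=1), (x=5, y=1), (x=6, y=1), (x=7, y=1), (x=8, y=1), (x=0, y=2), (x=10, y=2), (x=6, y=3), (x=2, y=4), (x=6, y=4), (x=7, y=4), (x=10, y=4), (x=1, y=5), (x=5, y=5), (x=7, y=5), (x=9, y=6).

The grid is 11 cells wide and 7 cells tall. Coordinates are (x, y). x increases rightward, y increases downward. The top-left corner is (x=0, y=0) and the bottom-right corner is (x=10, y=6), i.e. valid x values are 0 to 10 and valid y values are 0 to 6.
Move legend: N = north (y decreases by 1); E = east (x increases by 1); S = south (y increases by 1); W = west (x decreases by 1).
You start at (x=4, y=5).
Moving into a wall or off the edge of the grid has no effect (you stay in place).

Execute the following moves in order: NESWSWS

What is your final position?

Answer: Final position: (x=3, y=6)

Derivation:
Start: (x=4, y=5)
  N (north): (x=4, y=5) -> (x=4, y=4)
  E (east): (x=4, y=4) -> (x=5, y=4)
  S (south): blocked, stay at (x=5, y=4)
  W (west): (x=5, y=4) -> (x=4, y=4)
  S (south): (x=4, y=4) -> (x=4, y=5)
  W (west): (x=4, y=5) -> (x=3, y=5)
  S (south): (x=3, y=5) -> (x=3, y=6)
Final: (x=3, y=6)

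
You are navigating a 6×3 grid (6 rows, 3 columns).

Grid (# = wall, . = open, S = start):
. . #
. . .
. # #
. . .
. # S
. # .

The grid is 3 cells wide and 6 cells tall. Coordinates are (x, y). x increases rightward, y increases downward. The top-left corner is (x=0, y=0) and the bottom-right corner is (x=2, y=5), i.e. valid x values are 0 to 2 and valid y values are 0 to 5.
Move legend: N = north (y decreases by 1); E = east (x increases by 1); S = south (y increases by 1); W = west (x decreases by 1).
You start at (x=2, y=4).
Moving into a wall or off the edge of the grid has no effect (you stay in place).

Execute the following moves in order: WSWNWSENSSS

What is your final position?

Answer: Final position: (x=2, y=5)

Derivation:
Start: (x=2, y=4)
  W (west): blocked, stay at (x=2, y=4)
  S (south): (x=2, y=4) -> (x=2, y=5)
  W (west): blocked, stay at (x=2, y=5)
  N (north): (x=2, y=5) -> (x=2, y=4)
  W (west): blocked, stay at (x=2, y=4)
  S (south): (x=2, y=4) -> (x=2, y=5)
  E (east): blocked, stay at (x=2, y=5)
  N (north): (x=2, y=5) -> (x=2, y=4)
  S (south): (x=2, y=4) -> (x=2, y=5)
  S (south): blocked, stay at (x=2, y=5)
  S (south): blocked, stay at (x=2, y=5)
Final: (x=2, y=5)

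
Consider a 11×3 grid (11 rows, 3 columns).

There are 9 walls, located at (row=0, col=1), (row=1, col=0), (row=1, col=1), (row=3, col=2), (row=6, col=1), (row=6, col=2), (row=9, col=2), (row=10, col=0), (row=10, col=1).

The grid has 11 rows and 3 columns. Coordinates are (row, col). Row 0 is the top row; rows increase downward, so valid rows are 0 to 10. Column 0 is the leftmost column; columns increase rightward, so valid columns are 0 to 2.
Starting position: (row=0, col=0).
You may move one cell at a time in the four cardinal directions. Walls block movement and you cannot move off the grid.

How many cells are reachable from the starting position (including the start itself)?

BFS flood-fill from (row=0, col=0):
  Distance 0: (row=0, col=0)
Total reachable: 1 (grid has 24 open cells total)

Answer: Reachable cells: 1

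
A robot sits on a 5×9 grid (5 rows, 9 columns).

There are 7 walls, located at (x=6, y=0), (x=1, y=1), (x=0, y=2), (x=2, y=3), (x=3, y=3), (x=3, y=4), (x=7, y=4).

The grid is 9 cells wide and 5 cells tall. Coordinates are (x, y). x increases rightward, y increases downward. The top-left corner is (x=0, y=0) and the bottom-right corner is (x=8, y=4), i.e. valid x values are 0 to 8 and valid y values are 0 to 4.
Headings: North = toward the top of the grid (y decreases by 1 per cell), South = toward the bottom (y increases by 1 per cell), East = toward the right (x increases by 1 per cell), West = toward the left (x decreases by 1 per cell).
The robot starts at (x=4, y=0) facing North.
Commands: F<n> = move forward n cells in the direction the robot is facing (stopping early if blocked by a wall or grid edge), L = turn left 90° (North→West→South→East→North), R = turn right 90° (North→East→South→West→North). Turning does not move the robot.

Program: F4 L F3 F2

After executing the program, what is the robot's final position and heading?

Start: (x=4, y=0), facing North
  F4: move forward 0/4 (blocked), now at (x=4, y=0)
  L: turn left, now facing West
  F3: move forward 3, now at (x=1, y=0)
  F2: move forward 1/2 (blocked), now at (x=0, y=0)
Final: (x=0, y=0), facing West

Answer: Final position: (x=0, y=0), facing West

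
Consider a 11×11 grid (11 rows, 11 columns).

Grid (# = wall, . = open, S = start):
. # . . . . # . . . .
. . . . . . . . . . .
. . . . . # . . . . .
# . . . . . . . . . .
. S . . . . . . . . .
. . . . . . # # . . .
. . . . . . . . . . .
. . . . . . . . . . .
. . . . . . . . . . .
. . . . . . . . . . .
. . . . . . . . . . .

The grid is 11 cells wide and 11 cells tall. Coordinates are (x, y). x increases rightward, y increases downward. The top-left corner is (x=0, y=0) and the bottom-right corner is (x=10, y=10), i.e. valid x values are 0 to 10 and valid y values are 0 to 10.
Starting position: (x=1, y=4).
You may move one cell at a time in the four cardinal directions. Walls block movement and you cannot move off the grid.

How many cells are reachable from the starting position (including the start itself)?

BFS flood-fill from (x=1, y=4):
  Distance 0: (x=1, y=4)
  Distance 1: (x=1, y=3), (x=0, y=4), (x=2, y=4), (x=1, y=5)
  Distance 2: (x=1, y=2), (x=2, y=3), (x=3, y=4), (x=0, y=5), (x=2, y=5), (x=1, y=6)
  Distance 3: (x=1, y=1), (x=0, y=2), (x=2, y=2), (x=3, y=3), (x=4, y=4), (x=3, y=5), (x=0, y=6), (x=2, y=6), (x=1, y=7)
  Distance 4: (x=0, y=1), (x=2, y=1), (x=3, y=2), (x=4, y=3), (x=5, y=4), (x=4, y=5), (x=3, y=6), (x=0, y=7), (x=2, y=7), (x=1, y=8)
  Distance 5: (x=0, y=0), (x=2, y=0), (x=3, y=1), (x=4, y=2), (x=5, y=3), (x=6, y=4), (x=5, y=5), (x=4, y=6), (x=3, y=7), (x=0, y=8), (x=2, y=8), (x=1, y=9)
  Distance 6: (x=3, y=0), (x=4, y=1), (x=6, y=3), (x=7, y=4), (x=5, y=6), (x=4, y=7), (x=3, y=8), (x=0, y=9), (x=2, y=9), (x=1, y=10)
  Distance 7: (x=4, y=0), (x=5, y=1), (x=6, y=2), (x=7, y=3), (x=8, y=4), (x=6, y=6), (x=5, y=7), (x=4, y=8), (x=3, y=9), (x=0, y=10), (x=2, y=10)
  Distance 8: (x=5, y=0), (x=6, y=1), (x=7, y=2), (x=8, y=3), (x=9, y=4), (x=8, y=5), (x=7, y=6), (x=6, y=7), (x=5, y=8), (x=4, y=9), (x=3, y=10)
  Distance 9: (x=7, y=1), (x=8, y=2), (x=9, y=3), (x=10, y=4), (x=9, y=5), (x=8, y=6), (x=7, y=7), (x=6, y=8), (x=5, y=9), (x=4, y=10)
  Distance 10: (x=7, y=0), (x=8, y=1), (x=9, y=2), (x=10, y=3), (x=10, y=5), (x=9, y=6), (x=8, y=7), (x=7, y=8), (x=6, y=9), (x=5, y=10)
  Distance 11: (x=8, y=0), (x=9, y=1), (x=10, y=2), (x=10, y=6), (x=9, y=7), (x=8, y=8), (x=7, y=9), (x=6, y=10)
  Distance 12: (x=9, y=0), (x=10, y=1), (x=10, y=7), (x=9, y=8), (x=8, y=9), (x=7, y=10)
  Distance 13: (x=10, y=0), (x=10, y=8), (x=9, y=9), (x=8, y=10)
  Distance 14: (x=10, y=9), (x=9, y=10)
  Distance 15: (x=10, y=10)
Total reachable: 115 (grid has 115 open cells total)

Answer: Reachable cells: 115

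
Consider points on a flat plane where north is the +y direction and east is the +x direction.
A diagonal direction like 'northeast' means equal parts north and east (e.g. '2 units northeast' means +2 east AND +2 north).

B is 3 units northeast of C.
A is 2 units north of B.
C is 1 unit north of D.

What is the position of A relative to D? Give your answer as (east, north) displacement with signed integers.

Place D at the origin (east=0, north=0).
  C is 1 unit north of D: delta (east=+0, north=+1); C at (east=0, north=1).
  B is 3 units northeast of C: delta (east=+3, north=+3); B at (east=3, north=4).
  A is 2 units north of B: delta (east=+0, north=+2); A at (east=3, north=6).
Therefore A relative to D: (east=3, north=6).

Answer: A is at (east=3, north=6) relative to D.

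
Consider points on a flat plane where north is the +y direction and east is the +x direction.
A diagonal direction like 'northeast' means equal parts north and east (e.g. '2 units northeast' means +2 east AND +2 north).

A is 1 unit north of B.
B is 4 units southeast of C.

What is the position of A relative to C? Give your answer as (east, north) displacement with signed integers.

Answer: A is at (east=4, north=-3) relative to C.

Derivation:
Place C at the origin (east=0, north=0).
  B is 4 units southeast of C: delta (east=+4, north=-4); B at (east=4, north=-4).
  A is 1 unit north of B: delta (east=+0, north=+1); A at (east=4, north=-3).
Therefore A relative to C: (east=4, north=-3).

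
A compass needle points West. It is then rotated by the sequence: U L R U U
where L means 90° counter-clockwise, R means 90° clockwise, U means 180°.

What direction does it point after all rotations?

Start: West
  U (U-turn (180°)) -> East
  L (left (90° counter-clockwise)) -> North
  R (right (90° clockwise)) -> East
  U (U-turn (180°)) -> West
  U (U-turn (180°)) -> East
Final: East

Answer: Final heading: East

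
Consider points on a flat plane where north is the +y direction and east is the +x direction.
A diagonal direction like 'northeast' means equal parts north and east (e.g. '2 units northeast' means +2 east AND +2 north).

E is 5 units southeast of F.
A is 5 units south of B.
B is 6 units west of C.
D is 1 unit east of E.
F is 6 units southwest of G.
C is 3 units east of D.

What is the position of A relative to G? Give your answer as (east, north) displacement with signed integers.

Answer: A is at (east=-3, north=-16) relative to G.

Derivation:
Place G at the origin (east=0, north=0).
  F is 6 units southwest of G: delta (east=-6, north=-6); F at (east=-6, north=-6).
  E is 5 units southeast of F: delta (east=+5, north=-5); E at (east=-1, north=-11).
  D is 1 unit east of E: delta (east=+1, north=+0); D at (east=0, north=-11).
  C is 3 units east of D: delta (east=+3, north=+0); C at (east=3, north=-11).
  B is 6 units west of C: delta (east=-6, north=+0); B at (east=-3, north=-11).
  A is 5 units south of B: delta (east=+0, north=-5); A at (east=-3, north=-16).
Therefore A relative to G: (east=-3, north=-16).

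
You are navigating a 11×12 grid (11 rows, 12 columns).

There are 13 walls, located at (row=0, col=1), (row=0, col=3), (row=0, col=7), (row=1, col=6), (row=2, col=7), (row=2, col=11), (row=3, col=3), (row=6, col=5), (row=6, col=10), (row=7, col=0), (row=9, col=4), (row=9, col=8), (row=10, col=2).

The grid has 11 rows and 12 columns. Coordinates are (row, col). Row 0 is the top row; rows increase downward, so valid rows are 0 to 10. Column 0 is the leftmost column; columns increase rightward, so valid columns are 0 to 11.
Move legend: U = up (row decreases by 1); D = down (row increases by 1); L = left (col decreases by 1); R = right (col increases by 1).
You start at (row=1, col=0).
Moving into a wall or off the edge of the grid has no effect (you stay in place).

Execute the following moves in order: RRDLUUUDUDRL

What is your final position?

Answer: Final position: (row=2, col=1)

Derivation:
Start: (row=1, col=0)
  R (right): (row=1, col=0) -> (row=1, col=1)
  R (right): (row=1, col=1) -> (row=1, col=2)
  D (down): (row=1, col=2) -> (row=2, col=2)
  L (left): (row=2, col=2) -> (row=2, col=1)
  U (up): (row=2, col=1) -> (row=1, col=1)
  U (up): blocked, stay at (row=1, col=1)
  U (up): blocked, stay at (row=1, col=1)
  D (down): (row=1, col=1) -> (row=2, col=1)
  U (up): (row=2, col=1) -> (row=1, col=1)
  D (down): (row=1, col=1) -> (row=2, col=1)
  R (right): (row=2, col=1) -> (row=2, col=2)
  L (left): (row=2, col=2) -> (row=2, col=1)
Final: (row=2, col=1)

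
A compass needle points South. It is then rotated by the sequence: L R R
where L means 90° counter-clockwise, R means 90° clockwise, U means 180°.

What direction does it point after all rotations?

Answer: Final heading: West

Derivation:
Start: South
  L (left (90° counter-clockwise)) -> East
  R (right (90° clockwise)) -> South
  R (right (90° clockwise)) -> West
Final: West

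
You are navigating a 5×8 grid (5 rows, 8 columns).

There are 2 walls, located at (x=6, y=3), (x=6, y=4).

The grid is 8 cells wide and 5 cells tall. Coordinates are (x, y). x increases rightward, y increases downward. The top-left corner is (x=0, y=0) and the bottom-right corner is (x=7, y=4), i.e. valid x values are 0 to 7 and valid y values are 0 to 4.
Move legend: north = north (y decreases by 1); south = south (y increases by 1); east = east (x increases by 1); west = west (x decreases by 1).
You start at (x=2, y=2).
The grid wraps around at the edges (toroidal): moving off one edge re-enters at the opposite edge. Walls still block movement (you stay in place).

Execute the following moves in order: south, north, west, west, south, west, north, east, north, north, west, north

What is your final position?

Answer: Final position: (x=7, y=4)

Derivation:
Start: (x=2, y=2)
  south (south): (x=2, y=2) -> (x=2, y=3)
  north (north): (x=2, y=3) -> (x=2, y=2)
  west (west): (x=2, y=2) -> (x=1, y=2)
  west (west): (x=1, y=2) -> (x=0, y=2)
  south (south): (x=0, y=2) -> (x=0, y=3)
  west (west): (x=0, y=3) -> (x=7, y=3)
  north (north): (x=7, y=3) -> (x=7, y=2)
  east (east): (x=7, y=2) -> (x=0, y=2)
  north (north): (x=0, y=2) -> (x=0, y=1)
  north (north): (x=0, y=1) -> (x=0, y=0)
  west (west): (x=0, y=0) -> (x=7, y=0)
  north (north): (x=7, y=0) -> (x=7, y=4)
Final: (x=7, y=4)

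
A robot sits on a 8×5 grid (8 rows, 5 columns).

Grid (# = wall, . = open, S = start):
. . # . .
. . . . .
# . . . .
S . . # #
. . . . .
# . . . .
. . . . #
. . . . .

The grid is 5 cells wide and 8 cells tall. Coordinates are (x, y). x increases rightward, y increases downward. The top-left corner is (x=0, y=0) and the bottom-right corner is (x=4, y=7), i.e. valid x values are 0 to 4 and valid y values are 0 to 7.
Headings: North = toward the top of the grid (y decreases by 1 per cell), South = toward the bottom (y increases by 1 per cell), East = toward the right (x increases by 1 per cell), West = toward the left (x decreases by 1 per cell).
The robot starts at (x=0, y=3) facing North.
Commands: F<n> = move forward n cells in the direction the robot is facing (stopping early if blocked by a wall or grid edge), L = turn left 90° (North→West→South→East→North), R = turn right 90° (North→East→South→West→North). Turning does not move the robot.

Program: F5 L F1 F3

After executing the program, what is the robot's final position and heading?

Answer: Final position: (x=0, y=3), facing West

Derivation:
Start: (x=0, y=3), facing North
  F5: move forward 0/5 (blocked), now at (x=0, y=3)
  L: turn left, now facing West
  F1: move forward 0/1 (blocked), now at (x=0, y=3)
  F3: move forward 0/3 (blocked), now at (x=0, y=3)
Final: (x=0, y=3), facing West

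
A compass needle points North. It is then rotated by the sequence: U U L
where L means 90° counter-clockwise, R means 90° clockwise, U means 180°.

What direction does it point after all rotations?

Start: North
  U (U-turn (180°)) -> South
  U (U-turn (180°)) -> North
  L (left (90° counter-clockwise)) -> West
Final: West

Answer: Final heading: West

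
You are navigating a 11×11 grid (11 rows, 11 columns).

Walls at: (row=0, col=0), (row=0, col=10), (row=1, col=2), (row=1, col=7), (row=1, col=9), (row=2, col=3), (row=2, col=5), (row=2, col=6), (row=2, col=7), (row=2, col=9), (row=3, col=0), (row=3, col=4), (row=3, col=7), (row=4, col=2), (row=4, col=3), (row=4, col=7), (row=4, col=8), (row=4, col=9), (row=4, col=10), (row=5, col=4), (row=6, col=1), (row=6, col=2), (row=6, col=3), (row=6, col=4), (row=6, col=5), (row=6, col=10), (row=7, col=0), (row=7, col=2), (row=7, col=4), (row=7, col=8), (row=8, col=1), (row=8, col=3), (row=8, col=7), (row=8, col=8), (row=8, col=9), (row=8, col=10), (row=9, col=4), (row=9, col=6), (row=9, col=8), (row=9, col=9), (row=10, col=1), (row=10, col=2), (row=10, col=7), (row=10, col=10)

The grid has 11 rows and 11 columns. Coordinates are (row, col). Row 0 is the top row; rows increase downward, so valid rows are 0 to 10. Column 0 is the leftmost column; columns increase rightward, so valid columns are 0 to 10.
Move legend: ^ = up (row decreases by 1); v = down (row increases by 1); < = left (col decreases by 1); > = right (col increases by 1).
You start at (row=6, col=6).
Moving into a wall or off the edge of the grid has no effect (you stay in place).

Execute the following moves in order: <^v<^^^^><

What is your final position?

Start: (row=6, col=6)
  < (left): blocked, stay at (row=6, col=6)
  ^ (up): (row=6, col=6) -> (row=5, col=6)
  v (down): (row=5, col=6) -> (row=6, col=6)
  < (left): blocked, stay at (row=6, col=6)
  ^ (up): (row=6, col=6) -> (row=5, col=6)
  ^ (up): (row=5, col=6) -> (row=4, col=6)
  ^ (up): (row=4, col=6) -> (row=3, col=6)
  ^ (up): blocked, stay at (row=3, col=6)
  > (right): blocked, stay at (row=3, col=6)
  < (left): (row=3, col=6) -> (row=3, col=5)
Final: (row=3, col=5)

Answer: Final position: (row=3, col=5)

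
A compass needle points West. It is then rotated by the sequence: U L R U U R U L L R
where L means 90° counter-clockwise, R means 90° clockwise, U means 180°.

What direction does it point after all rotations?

Start: West
  U (U-turn (180°)) -> East
  L (left (90° counter-clockwise)) -> North
  R (right (90° clockwise)) -> East
  U (U-turn (180°)) -> West
  U (U-turn (180°)) -> East
  R (right (90° clockwise)) -> South
  U (U-turn (180°)) -> North
  L (left (90° counter-clockwise)) -> West
  L (left (90° counter-clockwise)) -> South
  R (right (90° clockwise)) -> West
Final: West

Answer: Final heading: West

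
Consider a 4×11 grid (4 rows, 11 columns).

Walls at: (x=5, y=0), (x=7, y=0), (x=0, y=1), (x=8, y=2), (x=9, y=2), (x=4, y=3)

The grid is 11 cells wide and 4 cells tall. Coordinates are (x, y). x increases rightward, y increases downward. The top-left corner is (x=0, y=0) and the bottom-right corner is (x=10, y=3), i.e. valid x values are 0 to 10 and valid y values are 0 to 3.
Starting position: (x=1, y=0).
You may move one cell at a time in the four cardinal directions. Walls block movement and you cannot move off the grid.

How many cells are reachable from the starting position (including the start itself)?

BFS flood-fill from (x=1, y=0):
  Distance 0: (x=1, y=0)
  Distance 1: (x=0, y=0), (x=2, y=0), (x=1, y=1)
  Distance 2: (x=3, y=0), (x=2, y=1), (x=1, y=2)
  Distance 3: (x=4, y=0), (x=3, y=1), (x=0, y=2), (x=2, y=2), (x=1, y=3)
  Distance 4: (x=4, y=1), (x=3, y=2), (x=0, y=3), (x=2, y=3)
  Distance 5: (x=5, y=1), (x=4, y=2), (x=3, y=3)
  Distance 6: (x=6, y=1), (x=5, y=2)
  Distance 7: (x=6, y=0), (x=7, y=1), (x=6, y=2), (x=5, y=3)
  Distance 8: (x=8, y=1), (x=7, y=2), (x=6, y=3)
  Distance 9: (x=8, y=0), (x=9, y=1), (x=7, y=3)
  Distance 10: (x=9, y=0), (x=10, y=1), (x=8, y=3)
  Distance 11: (x=10, y=0), (x=10, y=2), (x=9, y=3)
  Distance 12: (x=10, y=3)
Total reachable: 38 (grid has 38 open cells total)

Answer: Reachable cells: 38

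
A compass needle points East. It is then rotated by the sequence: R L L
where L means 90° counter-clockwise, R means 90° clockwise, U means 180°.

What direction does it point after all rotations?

Answer: Final heading: North

Derivation:
Start: East
  R (right (90° clockwise)) -> South
  L (left (90° counter-clockwise)) -> East
  L (left (90° counter-clockwise)) -> North
Final: North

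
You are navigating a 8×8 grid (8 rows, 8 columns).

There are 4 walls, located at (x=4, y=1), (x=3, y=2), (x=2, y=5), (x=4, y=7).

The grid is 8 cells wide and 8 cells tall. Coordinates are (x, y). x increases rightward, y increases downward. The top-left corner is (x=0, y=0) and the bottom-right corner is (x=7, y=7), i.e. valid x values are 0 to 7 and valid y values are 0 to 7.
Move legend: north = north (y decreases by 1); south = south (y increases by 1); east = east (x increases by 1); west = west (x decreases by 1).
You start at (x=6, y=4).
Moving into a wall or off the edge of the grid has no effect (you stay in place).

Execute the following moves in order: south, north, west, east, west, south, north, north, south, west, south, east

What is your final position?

Answer: Final position: (x=5, y=5)

Derivation:
Start: (x=6, y=4)
  south (south): (x=6, y=4) -> (x=6, y=5)
  north (north): (x=6, y=5) -> (x=6, y=4)
  west (west): (x=6, y=4) -> (x=5, y=4)
  east (east): (x=5, y=4) -> (x=6, y=4)
  west (west): (x=6, y=4) -> (x=5, y=4)
  south (south): (x=5, y=4) -> (x=5, y=5)
  north (north): (x=5, y=5) -> (x=5, y=4)
  north (north): (x=5, y=4) -> (x=5, y=3)
  south (south): (x=5, y=3) -> (x=5, y=4)
  west (west): (x=5, y=4) -> (x=4, y=4)
  south (south): (x=4, y=4) -> (x=4, y=5)
  east (east): (x=4, y=5) -> (x=5, y=5)
Final: (x=5, y=5)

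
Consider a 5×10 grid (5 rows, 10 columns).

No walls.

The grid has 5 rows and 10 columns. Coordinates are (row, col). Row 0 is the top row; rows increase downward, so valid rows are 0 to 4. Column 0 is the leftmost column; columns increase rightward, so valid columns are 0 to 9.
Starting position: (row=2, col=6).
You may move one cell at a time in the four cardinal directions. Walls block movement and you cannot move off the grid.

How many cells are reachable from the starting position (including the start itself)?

BFS flood-fill from (row=2, col=6):
  Distance 0: (row=2, col=6)
  Distance 1: (row=1, col=6), (row=2, col=5), (row=2, col=7), (row=3, col=6)
  Distance 2: (row=0, col=6), (row=1, col=5), (row=1, col=7), (row=2, col=4), (row=2, col=8), (row=3, col=5), (row=3, col=7), (row=4, col=6)
  Distance 3: (row=0, col=5), (row=0, col=7), (row=1, col=4), (row=1, col=8), (row=2, col=3), (row=2, col=9), (row=3, col=4), (row=3, col=8), (row=4, col=5), (row=4, col=7)
  Distance 4: (row=0, col=4), (row=0, col=8), (row=1, col=3), (row=1, col=9), (row=2, col=2), (row=3, col=3), (row=3, col=9), (row=4, col=4), (row=4, col=8)
  Distance 5: (row=0, col=3), (row=0, col=9), (row=1, col=2), (row=2, col=1), (row=3, col=2), (row=4, col=3), (row=4, col=9)
  Distance 6: (row=0, col=2), (row=1, col=1), (row=2, col=0), (row=3, col=1), (row=4, col=2)
  Distance 7: (row=0, col=1), (row=1, col=0), (row=3, col=0), (row=4, col=1)
  Distance 8: (row=0, col=0), (row=4, col=0)
Total reachable: 50 (grid has 50 open cells total)

Answer: Reachable cells: 50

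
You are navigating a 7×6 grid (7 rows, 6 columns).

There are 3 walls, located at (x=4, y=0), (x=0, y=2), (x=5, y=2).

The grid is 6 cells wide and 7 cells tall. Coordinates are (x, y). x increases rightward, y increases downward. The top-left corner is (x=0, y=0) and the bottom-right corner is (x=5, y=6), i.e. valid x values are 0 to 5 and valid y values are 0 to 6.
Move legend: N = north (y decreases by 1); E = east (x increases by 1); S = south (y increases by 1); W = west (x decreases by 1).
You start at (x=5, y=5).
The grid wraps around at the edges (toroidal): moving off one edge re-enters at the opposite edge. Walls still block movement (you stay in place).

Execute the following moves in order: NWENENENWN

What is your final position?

Answer: Final position: (x=1, y=1)

Derivation:
Start: (x=5, y=5)
  N (north): (x=5, y=5) -> (x=5, y=4)
  W (west): (x=5, y=4) -> (x=4, y=4)
  E (east): (x=4, y=4) -> (x=5, y=4)
  N (north): (x=5, y=4) -> (x=5, y=3)
  E (east): (x=5, y=3) -> (x=0, y=3)
  N (north): blocked, stay at (x=0, y=3)
  E (east): (x=0, y=3) -> (x=1, y=3)
  N (north): (x=1, y=3) -> (x=1, y=2)
  W (west): blocked, stay at (x=1, y=2)
  N (north): (x=1, y=2) -> (x=1, y=1)
Final: (x=1, y=1)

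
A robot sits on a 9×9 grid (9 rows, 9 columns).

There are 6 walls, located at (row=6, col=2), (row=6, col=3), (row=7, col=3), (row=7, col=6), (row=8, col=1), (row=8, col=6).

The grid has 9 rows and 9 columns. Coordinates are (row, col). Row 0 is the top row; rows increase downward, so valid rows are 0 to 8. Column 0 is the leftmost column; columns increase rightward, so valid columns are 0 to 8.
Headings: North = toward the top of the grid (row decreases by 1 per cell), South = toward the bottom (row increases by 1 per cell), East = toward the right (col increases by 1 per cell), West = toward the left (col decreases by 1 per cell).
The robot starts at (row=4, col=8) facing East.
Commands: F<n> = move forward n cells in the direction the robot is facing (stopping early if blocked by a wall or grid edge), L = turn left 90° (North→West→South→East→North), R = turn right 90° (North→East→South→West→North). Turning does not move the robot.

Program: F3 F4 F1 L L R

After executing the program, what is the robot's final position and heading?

Start: (row=4, col=8), facing East
  F3: move forward 0/3 (blocked), now at (row=4, col=8)
  F4: move forward 0/4 (blocked), now at (row=4, col=8)
  F1: move forward 0/1 (blocked), now at (row=4, col=8)
  L: turn left, now facing North
  L: turn left, now facing West
  R: turn right, now facing North
Final: (row=4, col=8), facing North

Answer: Final position: (row=4, col=8), facing North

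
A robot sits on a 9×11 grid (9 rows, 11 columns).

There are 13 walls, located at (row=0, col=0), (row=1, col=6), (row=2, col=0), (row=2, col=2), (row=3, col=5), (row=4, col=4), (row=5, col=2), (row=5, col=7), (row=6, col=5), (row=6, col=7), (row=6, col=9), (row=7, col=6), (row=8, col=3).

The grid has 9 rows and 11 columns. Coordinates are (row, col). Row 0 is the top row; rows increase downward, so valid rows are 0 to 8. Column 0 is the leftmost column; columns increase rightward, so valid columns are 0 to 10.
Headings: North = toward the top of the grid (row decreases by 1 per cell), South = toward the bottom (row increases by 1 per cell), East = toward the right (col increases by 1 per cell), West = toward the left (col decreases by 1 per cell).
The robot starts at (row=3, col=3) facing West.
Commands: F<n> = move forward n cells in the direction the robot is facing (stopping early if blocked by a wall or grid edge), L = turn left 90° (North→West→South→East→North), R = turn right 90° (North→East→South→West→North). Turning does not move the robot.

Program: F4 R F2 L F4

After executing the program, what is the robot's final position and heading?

Start: (row=3, col=3), facing West
  F4: move forward 3/4 (blocked), now at (row=3, col=0)
  R: turn right, now facing North
  F2: move forward 0/2 (blocked), now at (row=3, col=0)
  L: turn left, now facing West
  F4: move forward 0/4 (blocked), now at (row=3, col=0)
Final: (row=3, col=0), facing West

Answer: Final position: (row=3, col=0), facing West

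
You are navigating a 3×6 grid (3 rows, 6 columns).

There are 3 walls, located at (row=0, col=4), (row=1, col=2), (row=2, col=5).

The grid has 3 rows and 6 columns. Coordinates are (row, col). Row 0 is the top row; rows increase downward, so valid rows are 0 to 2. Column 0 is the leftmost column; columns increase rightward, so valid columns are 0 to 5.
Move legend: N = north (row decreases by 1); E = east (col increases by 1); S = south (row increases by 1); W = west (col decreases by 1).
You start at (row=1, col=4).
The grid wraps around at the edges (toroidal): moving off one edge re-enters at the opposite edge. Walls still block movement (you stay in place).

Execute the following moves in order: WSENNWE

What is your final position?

Start: (row=1, col=4)
  W (west): (row=1, col=4) -> (row=1, col=3)
  S (south): (row=1, col=3) -> (row=2, col=3)
  E (east): (row=2, col=3) -> (row=2, col=4)
  N (north): (row=2, col=4) -> (row=1, col=4)
  N (north): blocked, stay at (row=1, col=4)
  W (west): (row=1, col=4) -> (row=1, col=3)
  E (east): (row=1, col=3) -> (row=1, col=4)
Final: (row=1, col=4)

Answer: Final position: (row=1, col=4)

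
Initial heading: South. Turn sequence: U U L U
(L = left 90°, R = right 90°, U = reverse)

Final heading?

Answer: Final heading: West

Derivation:
Start: South
  U (U-turn (180°)) -> North
  U (U-turn (180°)) -> South
  L (left (90° counter-clockwise)) -> East
  U (U-turn (180°)) -> West
Final: West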